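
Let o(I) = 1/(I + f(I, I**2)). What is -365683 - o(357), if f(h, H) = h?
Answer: -261097663/714 ≈ -3.6568e+5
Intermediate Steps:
o(I) = 1/(2*I) (o(I) = 1/(I + I) = 1/(2*I))
-365683 - o(357) = -365683 - 1/(2*357) = -365683 - 1*1/714 = -365683 - 1/714 = -261097663/714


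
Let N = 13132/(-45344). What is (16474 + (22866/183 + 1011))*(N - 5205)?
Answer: -63385907544741/691496 ≈ -9.1665e+7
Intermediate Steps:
N = -3283/11336 (N = 13132*(-1/45344) = -3283/11336 ≈ -0.28961)
(16474 + (22866/183 + 1011))*(N - 5205) = (16474 + (22866/183 + 1011))*(-3283/11336 - 5205) = (16474 + (22866*(1/183) + 1011))*(-59007163/11336) = (16474 + (7622/61 + 1011))*(-59007163/11336) = (16474 + 69293/61)*(-59007163/11336) = (1074207/61)*(-59007163/11336) = -63385907544741/691496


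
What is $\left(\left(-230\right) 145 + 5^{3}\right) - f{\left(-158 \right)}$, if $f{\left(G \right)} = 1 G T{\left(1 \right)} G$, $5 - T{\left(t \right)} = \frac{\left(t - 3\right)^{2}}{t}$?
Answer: $-58189$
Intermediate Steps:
$T{\left(t \right)} = 5 - \frac{\left(-3 + t\right)^{2}}{t}$ ($T{\left(t \right)} = 5 - \frac{\left(t - 3\right)^{2}}{t} = 5 - \frac{\left(-3 + t\right)^{2}}{t}$)
$f{\left(G \right)} = G^{2}$ ($f{\left(G \right)} = 1 G \left(5 - \frac{\left(-3 + 1\right)^{2}}{1}\right) G = G \left(5 - 1 \left(-2\right)^{2}\right) G = G \left(5 - 1 \cdot 4\right) G = G \left(5 - 4\right) G = G 1 G = G G = G^{2}$)
$\left(\left(-230\right) 145 + 5^{3}\right) - f{\left(-158 \right)} = \left(\left(-230\right) 145 + 5^{3}\right) - \left(-158\right)^{2} = \left(-33350 + 125\right) - 24964 = -33225 - 24964 = -58189$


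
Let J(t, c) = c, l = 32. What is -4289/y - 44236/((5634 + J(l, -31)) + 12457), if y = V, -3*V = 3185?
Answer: 653474/410865 ≈ 1.5905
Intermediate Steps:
V = -3185/3 (V = -⅓*3185 = -3185/3 ≈ -1061.7)
y = -3185/3 ≈ -1061.7
-4289/y - 44236/((5634 + J(l, -31)) + 12457) = -4289/(-3185/3) - 44236/((5634 - 31) + 12457) = -4289*(-3/3185) - 44236/(5603 + 12457) = 12867/3185 - 44236/18060 = 12867/3185 - 44236*1/18060 = 12867/3185 - 11059/4515 = 653474/410865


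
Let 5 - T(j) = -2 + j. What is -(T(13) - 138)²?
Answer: -20736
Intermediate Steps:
T(j) = 7 - j (T(j) = 5 - (-2 + j) = 5 + (2 - j) = 7 - j)
-(T(13) - 138)² = -((7 - 1*13) - 138)² = -((7 - 13) - 138)² = -(-6 - 138)² = -1*(-144)² = -1*20736 = -20736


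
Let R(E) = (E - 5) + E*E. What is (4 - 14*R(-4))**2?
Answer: 8836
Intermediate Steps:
R(E) = -5 + E + E**2 (R(E) = (-5 + E) + E**2 = -5 + E + E**2)
(4 - 14*R(-4))**2 = (4 - 14*(-5 - 4 + (-4)**2))**2 = (4 - 14*(-5 - 4 + 16))**2 = (4 - 14*7)**2 = (4 - 98)**2 = (-94)**2 = 8836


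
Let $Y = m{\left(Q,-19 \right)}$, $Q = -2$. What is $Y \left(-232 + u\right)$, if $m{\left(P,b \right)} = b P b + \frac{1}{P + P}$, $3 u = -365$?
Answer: $\frac{1021743}{4} \approx 2.5544 \cdot 10^{5}$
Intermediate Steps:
$u = - \frac{365}{3}$ ($u = \frac{1}{3} \left(-365\right) = - \frac{365}{3} \approx -121.67$)
$m{\left(P,b \right)} = \frac{1}{2 P} + P b^{2}$ ($m{\left(P,b \right)} = P b b + \frac{1}{2 P} = P b^{2} + \frac{1}{2 P} = \frac{1}{2 P} + P b^{2}$)
$Y = - \frac{2889}{4}$ ($Y = \frac{1}{2 \left(-2\right)} - 2 \left(-19\right)^{2} = \frac{1}{2} \left(- \frac{1}{2}\right) - 722 = - \frac{1}{4} - 722 = - \frac{2889}{4} \approx -722.25$)
$Y \left(-232 + u\right) = - \frac{2889 \left(-232 - \frac{365}{3}\right)}{4} = \left(- \frac{2889}{4}\right) \left(- \frac{1061}{3}\right) = \frac{1021743}{4}$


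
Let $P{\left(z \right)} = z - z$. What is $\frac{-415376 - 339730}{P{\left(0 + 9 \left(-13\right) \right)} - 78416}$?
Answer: $\frac{377553}{39208} \approx 9.6295$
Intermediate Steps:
$P{\left(z \right)} = 0$
$\frac{-415376 - 339730}{P{\left(0 + 9 \left(-13\right) \right)} - 78416} = \frac{-415376 - 339730}{0 - 78416} = - \frac{755106}{-78416} = \left(-755106\right) \left(- \frac{1}{78416}\right) = \frac{377553}{39208}$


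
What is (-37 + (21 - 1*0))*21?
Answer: -336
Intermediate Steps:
(-37 + (21 - 1*0))*21 = (-37 + (21 + 0))*21 = (-37 + 21)*21 = -16*21 = -336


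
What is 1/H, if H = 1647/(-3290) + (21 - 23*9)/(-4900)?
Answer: -57575/26637 ≈ -2.1615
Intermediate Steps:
H = -26637/57575 (H = 1647*(-1/3290) + (21 - 207)*(-1/4900) = -1647/3290 - 186*(-1/4900) = -1647/3290 + 93/2450 = -26637/57575 ≈ -0.46265)
1/H = 1/(-26637/57575) = -57575/26637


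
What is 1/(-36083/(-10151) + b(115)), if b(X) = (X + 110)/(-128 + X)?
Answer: -131963/1814896 ≈ -0.072711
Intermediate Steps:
b(X) = (110 + X)/(-128 + X)
1/(-36083/(-10151) + b(115)) = 1/(-36083/(-10151) + (110 + 115)/(-128 + 115)) = 1/(-36083*(-1/10151) + 225/(-13)) = 1/(36083/10151 - 1/13*225) = 1/(36083/10151 - 225/13) = 1/(-1814896/131963) = -131963/1814896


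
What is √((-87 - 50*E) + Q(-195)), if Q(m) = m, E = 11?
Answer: 8*I*√13 ≈ 28.844*I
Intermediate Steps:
√((-87 - 50*E) + Q(-195)) = √((-87 - 50*11) - 195) = √((-87 - 550) - 195) = √(-637 - 195) = √(-832) = 8*I*√13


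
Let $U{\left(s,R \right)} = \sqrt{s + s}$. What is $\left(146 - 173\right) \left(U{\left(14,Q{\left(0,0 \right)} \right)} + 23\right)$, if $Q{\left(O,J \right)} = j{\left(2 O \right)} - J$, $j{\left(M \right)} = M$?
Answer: $-621 - 54 \sqrt{7} \approx -763.87$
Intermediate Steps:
$Q{\left(O,J \right)} = - J + 2 O$ ($Q{\left(O,J \right)} = 2 O - J = - J + 2 O$)
$U{\left(s,R \right)} = \sqrt{2} \sqrt{s}$ ($U{\left(s,R \right)} = \sqrt{2 s} = \sqrt{2} \sqrt{s}$)
$\left(146 - 173\right) \left(U{\left(14,Q{\left(0,0 \right)} \right)} + 23\right) = \left(146 - 173\right) \left(\sqrt{2} \sqrt{14} + 23\right) = - 27 \left(2 \sqrt{7} + 23\right) = - 27 \left(23 + 2 \sqrt{7}\right) = -621 - 54 \sqrt{7}$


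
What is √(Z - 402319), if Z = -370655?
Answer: 3*I*√85886 ≈ 879.19*I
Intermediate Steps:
√(Z - 402319) = √(-370655 - 402319) = √(-772974) = 3*I*√85886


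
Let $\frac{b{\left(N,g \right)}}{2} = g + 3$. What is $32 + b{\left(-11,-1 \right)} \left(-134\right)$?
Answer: $-504$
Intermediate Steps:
$b{\left(N,g \right)} = 6 + 2 g$ ($b{\left(N,g \right)} = 2 \left(g + 3\right) = 2 \left(3 + g\right) = 6 + 2 g$)
$32 + b{\left(-11,-1 \right)} \left(-134\right) = 32 + \left(6 + 2 \left(-1\right)\right) \left(-134\right) = 32 + \left(6 - 2\right) \left(-134\right) = 32 + 4 \left(-134\right) = 32 - 536 = -504$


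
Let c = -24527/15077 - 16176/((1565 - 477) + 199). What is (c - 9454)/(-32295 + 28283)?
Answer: 61240601249/25949748396 ≈ 2.3600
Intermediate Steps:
c = -91817267/6468033 (c = -24527*1/15077 - 16176/(1088 + 199) = -24527/15077 - 16176/1287 = -24527/15077 - 16176*1/1287 = -24527/15077 - 5392/429 = -91817267/6468033 ≈ -14.196)
(c - 9454)/(-32295 + 28283) = (-91817267/6468033 - 9454)/(-32295 + 28283) = -61240601249/6468033/(-4012) = -61240601249/6468033*(-1/4012) = 61240601249/25949748396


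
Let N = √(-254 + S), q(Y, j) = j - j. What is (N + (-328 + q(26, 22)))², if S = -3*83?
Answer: (328 - I*√503)² ≈ 1.0708e+5 - 14713.0*I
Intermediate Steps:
S = -249
q(Y, j) = 0
N = I*√503 (N = √(-254 - 249) = √(-503) = I*√503 ≈ 22.428*I)
(N + (-328 + q(26, 22)))² = (I*√503 + (-328 + 0))² = (I*√503 - 328)² = (-328 + I*√503)²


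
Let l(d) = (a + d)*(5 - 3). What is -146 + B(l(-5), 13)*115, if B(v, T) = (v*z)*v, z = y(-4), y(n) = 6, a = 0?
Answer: 68854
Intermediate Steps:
z = 6
l(d) = 2*d (l(d) = (0 + d)*(5 - 3) = d*2 = 2*d)
B(v, T) = 6*v² (B(v, T) = (v*6)*v = (6*v)*v = 6*v²)
-146 + B(l(-5), 13)*115 = -146 + (6*(2*(-5))²)*115 = -146 + (6*(-10)²)*115 = -146 + (6*100)*115 = -146 + 600*115 = -146 + 69000 = 68854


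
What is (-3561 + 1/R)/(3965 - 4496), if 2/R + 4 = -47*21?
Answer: 8113/1062 ≈ 7.6394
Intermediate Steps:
R = -2/991 (R = 2/(-4 - 47*21) = 2/(-4 - 987) = 2/(-991) = 2*(-1/991) = -2/991 ≈ -0.0020182)
(-3561 + 1/R)/(3965 - 4496) = (-3561 + 1/(-2/991))/(3965 - 4496) = (-3561 - 991/2)/(-531) = -8113/2*(-1/531) = 8113/1062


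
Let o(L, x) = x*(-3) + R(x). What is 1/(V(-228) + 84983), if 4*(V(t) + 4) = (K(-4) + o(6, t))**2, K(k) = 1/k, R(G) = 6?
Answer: 64/13050737 ≈ 4.9039e-6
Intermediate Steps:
o(L, x) = 6 - 3*x (o(L, x) = x*(-3) + 6 = -3*x + 6 = 6 - 3*x)
V(t) = -4 + (23/4 - 3*t)**2/4 (V(t) = -4 + (1/(-4) + (6 - 3*t))**2/4 = -4 + (-1/4 + (6 - 3*t))**2/4 = -4 + (23/4 - 3*t)**2/4)
1/(V(-228) + 84983) = 1/((-4 + (-23 + 12*(-228))**2/64) + 84983) = 1/((-4 + (-23 - 2736)**2/64) + 84983) = 1/((-4 + (1/64)*(-2759)**2) + 84983) = 1/((-4 + (1/64)*7612081) + 84983) = 1/((-4 + 7612081/64) + 84983) = 1/(7611825/64 + 84983) = 1/(13050737/64) = 64/13050737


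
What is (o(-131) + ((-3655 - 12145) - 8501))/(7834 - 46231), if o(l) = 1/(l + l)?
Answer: 6366863/10060014 ≈ 0.63289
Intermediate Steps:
o(l) = 1/(2*l)
(o(-131) + ((-3655 - 12145) - 8501))/(7834 - 46231) = ((1/2)/(-131) + ((-3655 - 12145) - 8501))/(7834 - 46231) = ((1/2)*(-1/131) + (-15800 - 8501))/(-38397) = (-1/262 - 24301)*(-1/38397) = -6366863/262*(-1/38397) = 6366863/10060014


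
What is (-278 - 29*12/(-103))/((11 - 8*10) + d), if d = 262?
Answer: -28286/19879 ≈ -1.4229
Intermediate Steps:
(-278 - 29*12/(-103))/((11 - 8*10) + d) = (-278 - 29*12/(-103))/((11 - 8*10) + 262) = (-278 - 348*(-1/103))/((11 - 80) + 262) = (-278 + 348/103)/(-69 + 262) = -28286/103/193 = -28286/103*1/193 = -28286/19879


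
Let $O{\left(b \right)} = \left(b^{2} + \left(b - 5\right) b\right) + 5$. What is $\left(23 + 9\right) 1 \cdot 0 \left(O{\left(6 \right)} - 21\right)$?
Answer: $0$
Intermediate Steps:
$O{\left(b \right)} = 5 + b^{2} + b \left(-5 + b\right)$ ($O{\left(b \right)} = \left(b^{2} + \left(-5 + b\right) b\right) + 5 = \left(b^{2} + b \left(-5 + b\right)\right) + 5 = 5 + b^{2} + b \left(-5 + b\right)$)
$\left(23 + 9\right) 1 \cdot 0 \left(O{\left(6 \right)} - 21\right) = \left(23 + 9\right) 1 \cdot 0 \left(\left(5 - 30 + 2 \cdot 6^{2}\right) - 21\right) = 32 \cdot 0 \left(\left(5 - 30 + 2 \cdot 36\right) - 21\right) = 0 \left(\left(5 - 30 + 72\right) - 21\right) = 0 \left(47 - 21\right) = 0 \cdot 26 = 0$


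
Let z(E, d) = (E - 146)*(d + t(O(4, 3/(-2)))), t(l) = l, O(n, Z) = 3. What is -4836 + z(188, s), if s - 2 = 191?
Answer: 3396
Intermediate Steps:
s = 193 (s = 2 + 191 = 193)
z(E, d) = (-146 + E)*(3 + d) (z(E, d) = (E - 146)*(d + 3) = (-146 + E)*(3 + d))
-4836 + z(188, s) = -4836 + (-438 - 146*193 + 3*188 + 188*193) = -4836 + (-438 - 28178 + 564 + 36284) = -4836 + 8232 = 3396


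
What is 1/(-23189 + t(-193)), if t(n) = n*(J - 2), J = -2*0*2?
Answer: -1/22803 ≈ -4.3854e-5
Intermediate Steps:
J = 0 (J = 0*2 = 0)
t(n) = -2*n (t(n) = n*(0 - 2) = n*(-2) = -2*n)
1/(-23189 + t(-193)) = 1/(-23189 - 2*(-193)) = 1/(-23189 + 386) = 1/(-22803) = -1/22803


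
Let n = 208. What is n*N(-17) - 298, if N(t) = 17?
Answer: 3238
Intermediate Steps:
n*N(-17) - 298 = 208*17 - 298 = 3536 - 298 = 3238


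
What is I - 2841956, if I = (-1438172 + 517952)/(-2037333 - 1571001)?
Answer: -1709120923514/601389 ≈ -2.8420e+6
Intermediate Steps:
I = 153370/601389 (I = -920220/(-3608334) = -920220*(-1/3608334) = 153370/601389 ≈ 0.25503)
I - 2841956 = 153370/601389 - 2841956 = -1709120923514/601389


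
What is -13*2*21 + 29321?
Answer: 28775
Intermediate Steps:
-13*2*21 + 29321 = -26*21 + 29321 = -546 + 29321 = 28775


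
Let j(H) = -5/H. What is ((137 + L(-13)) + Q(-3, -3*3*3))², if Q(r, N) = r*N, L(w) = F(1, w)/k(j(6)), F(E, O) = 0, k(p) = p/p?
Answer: 47524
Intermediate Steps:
k(p) = 1
L(w) = 0 (L(w) = 0/1 = 0*1 = 0)
Q(r, N) = N*r
((137 + L(-13)) + Q(-3, -3*3*3))² = ((137 + 0) + (-3*3*3)*(-3))² = (137 - 9*3*(-3))² = (137 - 27*(-3))² = (137 + 81)² = 218² = 47524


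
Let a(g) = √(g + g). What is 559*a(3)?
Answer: 559*√6 ≈ 1369.3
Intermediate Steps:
a(g) = √2*√g (a(g) = √(2*g) = √2*√g)
559*a(3) = 559*(√2*√3) = 559*√6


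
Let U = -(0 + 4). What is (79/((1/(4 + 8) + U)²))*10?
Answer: 113760/2209 ≈ 51.498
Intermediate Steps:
U = -4 (U = -1*4 = -4)
(79/((1/(4 + 8) + U)²))*10 = (79/((1/(4 + 8) - 4)²))*10 = (79/((1/12 - 4)²))*10 = (79/((-47/12)²))*10 = (79/(2209/144))*10 = (79*(144/2209))*10 = (11376/2209)*10 = 113760/2209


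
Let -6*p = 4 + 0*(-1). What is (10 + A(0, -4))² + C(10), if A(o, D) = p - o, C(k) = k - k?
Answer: 784/9 ≈ 87.111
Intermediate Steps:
C(k) = 0
p = -⅔ (p = -(4 + 0*(-1))/6 = -(4 + 0)/6 = -⅙*4 = -⅔ ≈ -0.66667)
A(o, D) = -⅔ - o
(10 + A(0, -4))² + C(10) = (10 + (-⅔ - 1*0))² + 0 = (10 + (-⅔ + 0))² + 0 = (10 - ⅔)² + 0 = (28/3)² + 0 = 784/9 + 0 = 784/9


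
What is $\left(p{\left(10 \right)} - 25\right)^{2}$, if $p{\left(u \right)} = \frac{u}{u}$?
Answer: $576$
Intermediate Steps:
$p{\left(u \right)} = 1$
$\left(p{\left(10 \right)} - 25\right)^{2} = \left(1 - 25\right)^{2} = \left(-24\right)^{2} = 576$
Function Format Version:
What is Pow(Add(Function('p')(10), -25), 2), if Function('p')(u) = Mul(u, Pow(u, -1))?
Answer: 576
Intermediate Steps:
Function('p')(u) = 1
Pow(Add(Function('p')(10), -25), 2) = Pow(Add(1, -25), 2) = Pow(-24, 2) = 576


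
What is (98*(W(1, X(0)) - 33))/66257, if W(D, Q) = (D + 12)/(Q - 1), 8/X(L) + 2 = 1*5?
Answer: -12348/331285 ≈ -0.037273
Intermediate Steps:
X(L) = 8/3 (X(L) = 8/(-2 + 1*5) = 8/(-2 + 5) = 8/3)
W(D, Q) = (12 + D)/(-1 + Q)
(98*(W(1, X(0)) - 33))/66257 = (98*((12 + 1)/(-1 + 8/3) - 33))/66257 = (98*(13/(5/3) - 33))*(1/66257) = (98*((⅗)*13 - 33))*(1/66257) = (98*(39/5 - 33))*(1/66257) = (98*(-126/5))*(1/66257) = -12348/5*1/66257 = -12348/331285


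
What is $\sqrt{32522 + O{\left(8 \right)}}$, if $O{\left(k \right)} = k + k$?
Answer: $\sqrt{32538} \approx 180.38$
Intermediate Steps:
$O{\left(k \right)} = 2 k$
$\sqrt{32522 + O{\left(8 \right)}} = \sqrt{32522 + 2 \cdot 8} = \sqrt{32522 + 16} = \sqrt{32538}$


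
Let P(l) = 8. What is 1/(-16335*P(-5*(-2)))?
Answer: -1/130680 ≈ -7.6523e-6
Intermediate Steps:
1/(-16335*P(-5*(-2))) = 1/(-16335*8) = 1/(-130680) = -1/130680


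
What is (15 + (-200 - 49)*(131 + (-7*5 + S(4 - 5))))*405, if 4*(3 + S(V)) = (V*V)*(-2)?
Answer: -18644175/2 ≈ -9.3221e+6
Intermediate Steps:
S(V) = -3 - V²/2 (S(V) = -3 + ((V*V)*(-2))/4 = -3 + (V²*(-2))/4 = -3 + (-2*V²)/4 = -3 - V²/2)
(15 + (-200 - 49)*(131 + (-7*5 + S(4 - 5))))*405 = (15 + (-200 - 49)*(131 + (-7*5 + (-3 - (4 - 5)²/2))))*405 = (15 - 249*(131 + (-35 + (-3 - ½*(-1)²))))*405 = (15 - 249*(131 + (-35 + (-3 - ½*1))))*405 = (15 - 249*(131 + (-35 + (-3 - ½))))*405 = (15 - 249*(131 + (-35 - 7/2)))*405 = (15 - 249*(131 - 77/2))*405 = (15 - 249*185/2)*405 = (15 - 46065/2)*405 = -46035/2*405 = -18644175/2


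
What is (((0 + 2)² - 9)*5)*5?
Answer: -125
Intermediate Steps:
(((0 + 2)² - 9)*5)*5 = ((2² - 9)*5)*5 = ((4 - 9)*5)*5 = -5*5*5 = -25*5 = -125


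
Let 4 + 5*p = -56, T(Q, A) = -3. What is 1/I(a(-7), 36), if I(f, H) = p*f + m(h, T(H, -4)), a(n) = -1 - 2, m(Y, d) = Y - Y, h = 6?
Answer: 1/36 ≈ 0.027778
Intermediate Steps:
m(Y, d) = 0
p = -12 (p = -4/5 + (1/5)*(-56) = -4/5 - 56/5 = -12)
a(n) = -3
I(f, H) = -12*f (I(f, H) = -12*f + 0 = -12*f)
1/I(a(-7), 36) = 1/(-12*(-3)) = 1/36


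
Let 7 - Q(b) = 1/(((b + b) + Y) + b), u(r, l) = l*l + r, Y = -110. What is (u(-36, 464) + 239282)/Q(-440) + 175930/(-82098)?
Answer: 125261815025/1929303 ≈ 64926.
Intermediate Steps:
u(r, l) = r + l² (u(r, l) = l² + r = r + l²)
Q(b) = 7 - 1/(-110 + 3*b) (Q(b) = 7 - 1/(((b + b) - 110) + b) = 7 - 1/((2*b - 110) + b) = 7 - 1/((-110 + 2*b) + b) = 7 - 1/(-110 + 3*b))
(u(-36, 464) + 239282)/Q(-440) + 175930/(-82098) = ((-36 + 464²) + 239282)/((3*(-257 + 7*(-440))/(-110 + 3*(-440)))) + 175930/(-82098) = ((-36 + 215296) + 239282)/((3*(-257 - 3080)/(-110 - 1320))) + 175930*(-1/82098) = (215260 + 239282)/((3*(-3337)/(-1430))) - 87965/41049 = 454542/((3*(-1/1430)*(-3337))) - 87965/41049 = 454542/(10011/1430) - 87965/41049 = 454542*(1430/10011) - 87965/41049 = 3051620/47 - 87965/41049 = 125261815025/1929303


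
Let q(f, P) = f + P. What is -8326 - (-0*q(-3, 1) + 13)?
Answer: -8339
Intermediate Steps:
q(f, P) = P + f
-8326 - (-0*q(-3, 1) + 13) = -8326 - (-0*(1 - 3) + 13) = -8326 - (-0*(-2) + 13) = -8326 - (-19*0 + 13) = -8326 - (0 + 13) = -8326 - 1*13 = -8326 - 13 = -8339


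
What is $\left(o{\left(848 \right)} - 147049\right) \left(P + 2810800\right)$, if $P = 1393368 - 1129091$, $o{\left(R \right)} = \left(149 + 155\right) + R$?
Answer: $-448644509069$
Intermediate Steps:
$o{\left(R \right)} = 304 + R$
$P = 264277$
$\left(o{\left(848 \right)} - 147049\right) \left(P + 2810800\right) = \left(\left(304 + 848\right) - 147049\right) \left(264277 + 2810800\right) = \left(1152 - 147049\right) 3075077 = \left(-145897\right) 3075077 = -448644509069$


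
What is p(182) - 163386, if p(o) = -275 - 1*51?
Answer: -163712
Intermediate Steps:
p(o) = -326 (p(o) = -275 - 51 = -326)
p(182) - 163386 = -326 - 163386 = -163712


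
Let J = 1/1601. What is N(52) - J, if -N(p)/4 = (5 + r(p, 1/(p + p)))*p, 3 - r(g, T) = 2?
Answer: -1998049/1601 ≈ -1248.0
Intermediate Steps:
r(g, T) = 1 (r(g, T) = 3 - 1*2 = 3 - 2 = 1)
J = 1/1601 ≈ 0.00062461
N(p) = -24*p (N(p) = -4*(5 + 1)*p = -24*p)
N(52) - J = -24*52 - 1*1/1601 = -1248 - 1/1601 = -1998049/1601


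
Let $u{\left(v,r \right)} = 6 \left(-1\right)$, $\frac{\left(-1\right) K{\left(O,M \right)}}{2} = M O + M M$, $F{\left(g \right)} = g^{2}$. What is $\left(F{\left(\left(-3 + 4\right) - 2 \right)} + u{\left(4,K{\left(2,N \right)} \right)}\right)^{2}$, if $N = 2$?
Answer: $25$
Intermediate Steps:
$K{\left(O,M \right)} = - 2 M^{2} - 2 M O$ ($K{\left(O,M \right)} = - 2 \left(M O + M M\right) = - 2 \left(M O + M^{2}\right) = - 2 \left(M^{2} + M O\right) = - 2 M^{2} - 2 M O$)
$u{\left(v,r \right)} = -6$
$\left(F{\left(\left(-3 + 4\right) - 2 \right)} + u{\left(4,K{\left(2,N \right)} \right)}\right)^{2} = \left(\left(\left(-3 + 4\right) - 2\right)^{2} - 6\right)^{2} = \left(\left(1 - 2\right)^{2} - 6\right)^{2} = \left(\left(-1\right)^{2} - 6\right)^{2} = \left(1 - 6\right)^{2} = \left(-5\right)^{2} = 25$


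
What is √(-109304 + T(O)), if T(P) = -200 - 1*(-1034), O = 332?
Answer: I*√108470 ≈ 329.35*I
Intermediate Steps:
T(P) = 834 (T(P) = -200 + 1034 = 834)
√(-109304 + T(O)) = √(-109304 + 834) = √(-108470) = I*√108470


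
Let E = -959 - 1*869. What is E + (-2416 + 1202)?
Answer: -3042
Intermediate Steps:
E = -1828 (E = -959 - 869 = -1828)
E + (-2416 + 1202) = -1828 + (-2416 + 1202) = -1828 - 1214 = -3042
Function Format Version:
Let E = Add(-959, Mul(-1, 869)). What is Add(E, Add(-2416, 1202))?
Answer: -3042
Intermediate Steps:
E = -1828 (E = Add(-959, -869) = -1828)
Add(E, Add(-2416, 1202)) = Add(-1828, Add(-2416, 1202)) = Add(-1828, -1214) = -3042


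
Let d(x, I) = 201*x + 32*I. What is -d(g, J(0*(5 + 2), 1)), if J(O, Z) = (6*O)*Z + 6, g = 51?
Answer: -10443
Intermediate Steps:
J(O, Z) = 6 + 6*O*Z (J(O, Z) = 6*O*Z + 6 = 6 + 6*O*Z)
d(x, I) = 32*I + 201*x
-d(g, J(0*(5 + 2), 1)) = -(32*(6 + 6*(0*(5 + 2))*1) + 201*51) = -(32*(6 + 6*(0*7)*1) + 10251) = -(32*(6 + 6*0*1) + 10251) = -(32*(6 + 0) + 10251) = -(32*6 + 10251) = -(192 + 10251) = -1*10443 = -10443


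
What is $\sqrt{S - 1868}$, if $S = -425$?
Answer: $i \sqrt{2293} \approx 47.885 i$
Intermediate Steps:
$\sqrt{S - 1868} = \sqrt{-425 - 1868} = \sqrt{-2293} = i \sqrt{2293}$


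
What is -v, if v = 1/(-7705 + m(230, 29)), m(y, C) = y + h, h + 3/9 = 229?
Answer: 3/21739 ≈ 0.00013800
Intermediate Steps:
h = 686/3 (h = -⅓ + 229 = 686/3 ≈ 228.67)
m(y, C) = 686/3 + y (m(y, C) = y + 686/3 = 686/3 + y)
v = -3/21739 (v = 1/(-7705 + (686/3 + 230)) = 1/(-7705 + 1376/3) = 1/(-21739/3) = -3/21739 ≈ -0.00013800)
-v = -1*(-3/21739) = 3/21739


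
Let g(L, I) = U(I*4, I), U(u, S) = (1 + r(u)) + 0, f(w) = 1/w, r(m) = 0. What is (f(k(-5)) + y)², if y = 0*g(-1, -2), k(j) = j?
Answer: 1/25 ≈ 0.040000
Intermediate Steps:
U(u, S) = 1 (U(u, S) = (1 + 0) + 0 = 1 + 0 = 1)
g(L, I) = 1
y = 0 (y = 0*1 = 0)
(f(k(-5)) + y)² = (1/(-5) + 0)² = (-⅕ + 0)² = (-⅕)² = 1/25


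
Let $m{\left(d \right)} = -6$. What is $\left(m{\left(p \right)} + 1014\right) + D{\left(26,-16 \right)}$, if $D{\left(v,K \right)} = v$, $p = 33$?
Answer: $1034$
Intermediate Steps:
$\left(m{\left(p \right)} + 1014\right) + D{\left(26,-16 \right)} = \left(-6 + 1014\right) + 26 = 1008 + 26 = 1034$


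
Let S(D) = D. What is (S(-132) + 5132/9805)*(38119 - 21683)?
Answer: -21188107808/9805 ≈ -2.1609e+6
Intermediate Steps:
(S(-132) + 5132/9805)*(38119 - 21683) = (-132 + 5132/9805)*(38119 - 21683) = (-132 + 5132*(1/9805))*16436 = (-132 + 5132/9805)*16436 = -1289128/9805*16436 = -21188107808/9805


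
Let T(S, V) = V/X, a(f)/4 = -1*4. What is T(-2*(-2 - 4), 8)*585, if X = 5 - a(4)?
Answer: 1560/7 ≈ 222.86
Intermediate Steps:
a(f) = -16 (a(f) = 4*(-1*4) = 4*(-4) = -16)
X = 21 (X = 5 - 1*(-16) = 5 + 16 = 21)
T(S, V) = V/21
T(-2*(-2 - 4), 8)*585 = ((1/21)*8)*585 = (8/21)*585 = 1560/7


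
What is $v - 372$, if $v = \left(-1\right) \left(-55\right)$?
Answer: $-317$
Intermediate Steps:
$v = 55$
$v - 372 = 55 - 372 = -317$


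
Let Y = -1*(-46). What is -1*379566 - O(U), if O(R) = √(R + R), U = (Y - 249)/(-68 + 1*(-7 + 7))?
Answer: -379566 - √6902/34 ≈ -3.7957e+5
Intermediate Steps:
Y = 46
U = 203/68 (U = (46 - 249)/(-68 + 1*(-7 + 7)) = -203/(-68 + 1*0) = -203/(-68 + 0) = -203/(-68) = -203*(-1/68) = 203/68 ≈ 2.9853)
O(R) = √2*√R (O(R) = √(2*R) = √2*√R)
-1*379566 - O(U) = -1*379566 - √2*√(203/68) = -379566 - √2*√3451/34 = -379566 - √6902/34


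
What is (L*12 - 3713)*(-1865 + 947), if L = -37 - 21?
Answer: 4047462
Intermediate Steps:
L = -58
(L*12 - 3713)*(-1865 + 947) = (-58*12 - 3713)*(-1865 + 947) = (-696 - 3713)*(-918) = -4409*(-918) = 4047462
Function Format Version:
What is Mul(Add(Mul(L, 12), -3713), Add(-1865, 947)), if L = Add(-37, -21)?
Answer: 4047462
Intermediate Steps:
L = -58
Mul(Add(Mul(L, 12), -3713), Add(-1865, 947)) = Mul(Add(Mul(-58, 12), -3713), Add(-1865, 947)) = Mul(Add(-696, -3713), -918) = Mul(-4409, -918) = 4047462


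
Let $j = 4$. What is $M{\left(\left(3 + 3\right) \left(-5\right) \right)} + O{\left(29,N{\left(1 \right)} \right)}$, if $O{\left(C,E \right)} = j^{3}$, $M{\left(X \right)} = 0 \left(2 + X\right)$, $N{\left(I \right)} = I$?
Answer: $64$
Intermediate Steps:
$M{\left(X \right)} = 0$
$O{\left(C,E \right)} = 64$ ($O{\left(C,E \right)} = 4^{3} = 64$)
$M{\left(\left(3 + 3\right) \left(-5\right) \right)} + O{\left(29,N{\left(1 \right)} \right)} = 0 + 64 = 64$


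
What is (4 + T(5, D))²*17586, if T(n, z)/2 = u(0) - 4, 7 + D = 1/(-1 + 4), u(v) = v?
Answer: 281376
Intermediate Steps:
D = -20/3 (D = -7 + 1/(-1 + 4) = -7 + 1/3 = -7 + ⅓ = -20/3 ≈ -6.6667)
T(n, z) = -8 (T(n, z) = 2*(0 - 4) = 2*(-4) = -8)
(4 + T(5, D))²*17586 = (4 - 8)²*17586 = (-4)²*17586 = 16*17586 = 281376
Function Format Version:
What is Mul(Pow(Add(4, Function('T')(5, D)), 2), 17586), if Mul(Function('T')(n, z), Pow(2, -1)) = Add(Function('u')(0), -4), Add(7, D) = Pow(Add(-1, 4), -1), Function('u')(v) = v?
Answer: 281376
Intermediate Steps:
D = Rational(-20, 3) (D = Add(-7, Pow(Add(-1, 4), -1)) = Add(-7, Pow(3, -1)) = Add(-7, Rational(1, 3)) = Rational(-20, 3) ≈ -6.6667)
Function('T')(n, z) = -8 (Function('T')(n, z) = Mul(2, Add(0, -4)) = Mul(2, -4) = -8)
Mul(Pow(Add(4, Function('T')(5, D)), 2), 17586) = Mul(Pow(Add(4, -8), 2), 17586) = Mul(Pow(-4, 2), 17586) = Mul(16, 17586) = 281376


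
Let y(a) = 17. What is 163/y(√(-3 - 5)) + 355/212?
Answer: 40591/3604 ≈ 11.263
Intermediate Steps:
163/y(√(-3 - 5)) + 355/212 = 163/17 + 355/212 = 40591/3604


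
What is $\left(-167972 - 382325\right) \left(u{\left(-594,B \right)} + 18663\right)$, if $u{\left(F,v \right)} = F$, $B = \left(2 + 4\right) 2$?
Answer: $-9943316493$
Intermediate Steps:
$B = 12$ ($B = 6 \cdot 2 = 12$)
$\left(-167972 - 382325\right) \left(u{\left(-594,B \right)} + 18663\right) = \left(-167972 - 382325\right) \left(-594 + 18663\right) = \left(-550297\right) 18069 = -9943316493$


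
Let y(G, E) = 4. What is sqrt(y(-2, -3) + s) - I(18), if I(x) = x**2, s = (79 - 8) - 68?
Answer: -324 + sqrt(7) ≈ -321.35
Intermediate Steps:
s = 3 (s = 71 - 68 = 3)
sqrt(y(-2, -3) + s) - I(18) = sqrt(4 + 3) - 1*18**2 = sqrt(7) - 1*324 = sqrt(7) - 324 = -324 + sqrt(7)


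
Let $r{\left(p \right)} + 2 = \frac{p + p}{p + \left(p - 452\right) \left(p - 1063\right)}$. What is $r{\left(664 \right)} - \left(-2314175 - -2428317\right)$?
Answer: $- \frac{2394855596}{20981} \approx -1.1414 \cdot 10^{5}$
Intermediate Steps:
$r{\left(p \right)} = -2 + \frac{2 p}{p + \left(-1063 + p\right) \left(-452 + p\right)}$ ($r{\left(p \right)} = -2 + \frac{p + p}{p + \left(p - 452\right) \left(p - 1063\right)} = -2 + \frac{2 p}{p + \left(-452 + p\right) \left(-1063 + p\right)} = -2 + \frac{2 p}{p + \left(-1063 + p\right) \left(-452 + p\right)}$)
$r{\left(664 \right)} - \left(-2314175 - -2428317\right) = \frac{2 \left(-480476 - 664^{2} + 1515 \cdot 664\right)}{480476 + 664^{2} - 1005296} - \left(-2314175 - -2428317\right) = \frac{2 \left(-480476 - 440896 + 1005960\right)}{480476 + 440896 - 1005296} - \left(-2314175 + 2428317\right) = \frac{2 \left(-480476 - 440896 + 1005960\right)}{-83924} - 114142 = 2 \left(- \frac{1}{83924}\right) 84588 - 114142 = - \frac{42294}{20981} - 114142 = - \frac{2394855596}{20981}$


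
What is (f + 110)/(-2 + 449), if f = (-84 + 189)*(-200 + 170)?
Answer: -3040/447 ≈ -6.8009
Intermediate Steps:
f = -3150 (f = 105*(-30) = -3150)
(f + 110)/(-2 + 449) = (-3150 + 110)/(-2 + 449) = -3040/447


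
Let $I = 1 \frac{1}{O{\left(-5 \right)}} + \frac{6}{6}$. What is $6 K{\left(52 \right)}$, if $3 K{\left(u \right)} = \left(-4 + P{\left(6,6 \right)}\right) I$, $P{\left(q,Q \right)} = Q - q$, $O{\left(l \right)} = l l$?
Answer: $- \frac{208}{25} \approx -8.32$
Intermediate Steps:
$O{\left(l \right)} = l^{2}$
$I = \frac{26}{25}$ ($I = 1 \frac{1}{\left(-5\right)^{2}} + \frac{6}{6} = 1 \cdot \frac{1}{25} + 6 \cdot \frac{1}{6} = 1 \cdot \frac{1}{25} + 1 = \frac{1}{25} + 1 = \frac{26}{25} \approx 1.04$)
$K{\left(u \right)} = - \frac{104}{75}$ ($K{\left(u \right)} = \frac{\left(-4 + \left(6 - 6\right)\right) \frac{26}{25}}{3} = \frac{\left(-4 + 0\right) \frac{26}{25}}{3} = \frac{\left(-4\right) \frac{26}{25}}{3} = \frac{1}{3} \left(- \frac{104}{25}\right) = - \frac{104}{75}$)
$6 K{\left(52 \right)} = 6 \left(- \frac{104}{75}\right) = - \frac{208}{25}$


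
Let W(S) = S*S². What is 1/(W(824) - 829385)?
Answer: 1/558646839 ≈ 1.7900e-9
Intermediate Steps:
W(S) = S³
1/(W(824) - 829385) = 1/(824³ - 829385) = 1/(559476224 - 829385) = 1/558646839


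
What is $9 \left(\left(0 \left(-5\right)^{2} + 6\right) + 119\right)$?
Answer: $1125$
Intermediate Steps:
$9 \left(\left(0 \left(-5\right)^{2} + 6\right) + 119\right) = 9 \left(\left(0 \cdot 25 + 6\right) + 119\right) = 9 \left(\left(0 + 6\right) + 119\right) = 9 \left(6 + 119\right) = 9 \cdot 125 = 1125$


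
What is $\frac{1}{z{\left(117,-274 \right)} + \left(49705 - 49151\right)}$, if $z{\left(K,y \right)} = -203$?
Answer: $\frac{1}{351} \approx 0.002849$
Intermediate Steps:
$\frac{1}{z{\left(117,-274 \right)} + \left(49705 - 49151\right)} = \frac{1}{-203 + \left(49705 - 49151\right)} = \frac{1}{-203 + 554} = \frac{1}{351}$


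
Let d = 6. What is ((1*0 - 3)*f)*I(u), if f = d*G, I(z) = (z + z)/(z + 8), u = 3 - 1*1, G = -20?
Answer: 144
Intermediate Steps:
u = 2 (u = 3 - 1 = 2)
I(z) = 2*z/(8 + z) (I(z) = (2*z)/(8 + z) = 2*z/(8 + z))
f = -120 (f = 6*(-20) = -120)
((1*0 - 3)*f)*I(u) = ((1*0 - 3)*(-120))*(2*2/(8 + 2)) = ((0 - 3)*(-120))*(2*2/10) = (-3*(-120))*(2*2*(⅒)) = 360*(⅖) = 144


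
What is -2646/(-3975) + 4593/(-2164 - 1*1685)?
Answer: -896969/1699975 ≈ -0.52764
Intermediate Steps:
-2646/(-3975) + 4593/(-2164 - 1*1685) = -2646*(-1/3975) + 4593/(-2164 - 1685) = 882/1325 + 4593/(-3849) = 882/1325 + 4593*(-1/3849) = 882/1325 - 1531/1283 = -896969/1699975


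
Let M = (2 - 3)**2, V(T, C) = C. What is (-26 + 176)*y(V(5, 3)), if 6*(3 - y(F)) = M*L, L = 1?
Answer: 425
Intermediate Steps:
M = 1 (M = (-1)**2 = 1)
y(F) = 17/6 (y(F) = 3 - 1/6 = 17/6)
(-26 + 176)*y(V(5, 3)) = (-26 + 176)*(17/6) = 150*(17/6) = 425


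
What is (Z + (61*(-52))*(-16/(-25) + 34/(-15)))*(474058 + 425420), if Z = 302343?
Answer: 6914799788634/25 ≈ 2.7659e+11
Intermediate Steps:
(Z + (61*(-52))*(-16/(-25) + 34/(-15)))*(474058 + 425420) = (302343 + (61*(-52))*(-16/(-25) + 34/(-15)))*(474058 + 425420) = (302343 - 3172*(-16*(-1/25) + 34*(-1/15)))*899478 = (302343 - 3172*(16/25 - 34/15))*899478 = (302343 - 3172*(-122/75))*899478 = (302343 + 386984/75)*899478 = (23062709/75)*899478 = 6914799788634/25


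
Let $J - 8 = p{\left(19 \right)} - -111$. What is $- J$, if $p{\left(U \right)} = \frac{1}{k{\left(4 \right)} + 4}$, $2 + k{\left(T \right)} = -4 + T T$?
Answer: $- \frac{1667}{14} \approx -119.07$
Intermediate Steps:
$k{\left(T \right)} = -6 + T^{2}$ ($k{\left(T \right)} = -2 + \left(-4 + T T\right) = -2 + \left(-4 + T^{2}\right) = -6 + T^{2}$)
$p{\left(U \right)} = \frac{1}{14}$ ($p{\left(U \right)} = \frac{1}{\left(-6 + 4^{2}\right) + 4} = \frac{1}{\left(-6 + 16\right) + 4} = \frac{1}{10 + 4} = \frac{1}{14}$)
$J = \frac{1667}{14}$ ($J = 8 + \left(\frac{1}{14} - -111\right) = 8 + \left(\frac{1}{14} + 111\right) = 8 + \frac{1555}{14} = \frac{1667}{14} \approx 119.07$)
$- J = \left(-1\right) \frac{1667}{14} = - \frac{1667}{14}$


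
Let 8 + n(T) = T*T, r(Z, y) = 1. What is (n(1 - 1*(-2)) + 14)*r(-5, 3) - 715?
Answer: -700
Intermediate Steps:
n(T) = -8 + T**2 (n(T) = -8 + T*T = -8 + T**2)
(n(1 - 1*(-2)) + 14)*r(-5, 3) - 715 = ((-8 + (1 - 1*(-2))**2) + 14)*1 - 715 = ((-8 + (1 + 2)**2) + 14)*1 - 715 = ((-8 + 3**2) + 14)*1 - 715 = ((-8 + 9) + 14)*1 - 715 = (1 + 14)*1 - 715 = 15*1 - 715 = 15 - 715 = -700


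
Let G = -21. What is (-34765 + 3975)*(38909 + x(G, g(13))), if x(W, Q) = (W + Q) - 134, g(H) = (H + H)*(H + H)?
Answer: -1214049700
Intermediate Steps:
g(H) = 4*H² (g(H) = (2*H)*(2*H) = 4*H²)
x(W, Q) = -134 + Q + W (x(W, Q) = (Q + W) - 134 = -134 + Q + W)
(-34765 + 3975)*(38909 + x(G, g(13))) = (-34765 + 3975)*(38909 + (-134 + 4*13² - 21)) = -30790*(38909 + (-134 + 4*169 - 21)) = -30790*(38909 + (-134 + 676 - 21)) = -30790*(38909 + 521) = -30790*39430 = -1214049700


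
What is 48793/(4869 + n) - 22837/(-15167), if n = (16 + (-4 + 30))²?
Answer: 891521252/100602711 ≈ 8.8618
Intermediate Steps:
n = 1764 (n = (16 + 26)² = 42² = 1764)
48793/(4869 + n) - 22837/(-15167) = 48793/(4869 + 1764) - 22837/(-15167) = 48793/6633 - 22837*(-1/15167) = 48793*(1/6633) + 22837/15167 = 48793/6633 + 22837/15167 = 891521252/100602711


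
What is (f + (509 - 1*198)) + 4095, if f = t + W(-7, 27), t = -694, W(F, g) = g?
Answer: 3739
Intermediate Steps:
f = -667 (f = -694 + 27 = -667)
(f + (509 - 1*198)) + 4095 = (-667 + (509 - 1*198)) + 4095 = (-667 + (509 - 198)) + 4095 = (-667 + 311) + 4095 = -356 + 4095 = 3739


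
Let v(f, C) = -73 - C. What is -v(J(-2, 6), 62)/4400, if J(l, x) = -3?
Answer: 27/880 ≈ 0.030682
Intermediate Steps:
-v(J(-2, 6), 62)/4400 = -(-73 - 1*62)/4400 = -(-73 - 62)/4400 = -(-135)/4400 = -1*(-27/880) = 27/880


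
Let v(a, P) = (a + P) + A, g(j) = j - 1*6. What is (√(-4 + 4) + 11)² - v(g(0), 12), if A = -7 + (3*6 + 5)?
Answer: 99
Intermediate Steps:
A = 16 (A = -7 + (18 + 5) = -7 + 23 = 16)
g(j) = -6 + j (g(j) = j - 6 = -6 + j)
v(a, P) = 16 + P + a (v(a, P) = (a + P) + 16 = (P + a) + 16 = 16 + P + a)
(√(-4 + 4) + 11)² - v(g(0), 12) = (√(-4 + 4) + 11)² - (16 + 12 + (-6 + 0)) = (√0 + 11)² - (16 + 12 - 6) = (0 + 11)² - 1*22 = 11² - 22 = 121 - 22 = 99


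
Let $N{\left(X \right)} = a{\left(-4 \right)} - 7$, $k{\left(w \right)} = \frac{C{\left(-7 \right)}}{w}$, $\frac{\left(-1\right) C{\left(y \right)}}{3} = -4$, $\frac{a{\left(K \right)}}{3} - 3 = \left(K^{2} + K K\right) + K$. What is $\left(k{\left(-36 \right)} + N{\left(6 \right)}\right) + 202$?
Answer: $\frac{863}{3} \approx 287.67$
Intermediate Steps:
$a{\left(K \right)} = 9 + 3 K + 6 K^{2}$ ($a{\left(K \right)} = 9 + 3 \left(\left(K^{2} + K K\right) + K\right) = 9 + 3 \left(\left(K^{2} + K^{2}\right) + K\right) = 9 + 3 \left(2 K^{2} + K\right) = 9 + 3 \left(K + 2 K^{2}\right) = 9 + \left(3 K + 6 K^{2}\right) = 9 + 3 K + 6 K^{2}$)
$C{\left(y \right)} = 12$ ($C{\left(y \right)} = \left(-3\right) \left(-4\right) = 12$)
$k{\left(w \right)} = \frac{12}{w}$
$N{\left(X \right)} = 86$ ($N{\left(X \right)} = \left(9 + 3 \left(-4\right) + 6 \left(-4\right)^{2}\right) - 7 = \left(9 - 12 + 6 \cdot 16\right) - 7 = \left(9 - 12 + 96\right) - 7 = 93 - 7 = 86$)
$\left(k{\left(-36 \right)} + N{\left(6 \right)}\right) + 202 = \left(\frac{12}{-36} + 86\right) + 202 = \left(12 \left(- \frac{1}{36}\right) + 86\right) + 202 = \left(- \frac{1}{3} + 86\right) + 202 = \frac{257}{3} + 202 = \frac{863}{3}$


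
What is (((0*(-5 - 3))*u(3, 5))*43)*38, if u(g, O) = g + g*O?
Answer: 0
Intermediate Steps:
u(g, O) = g + O*g
(((0*(-5 - 3))*u(3, 5))*43)*38 = (((0*(-5 - 3))*(3*(1 + 5)))*43)*38 = (((0*(-8))*(3*6))*43)*38 = ((0*18)*43)*38 = (0*43)*38 = 0*38 = 0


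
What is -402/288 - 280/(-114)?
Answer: 967/912 ≈ 1.0603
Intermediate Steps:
-402/288 - 280/(-114) = -402*1/288 - 280*(-1/114) = -67/48 + 140/57 = 967/912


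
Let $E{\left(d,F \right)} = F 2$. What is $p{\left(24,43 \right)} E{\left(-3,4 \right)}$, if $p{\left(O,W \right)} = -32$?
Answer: $-256$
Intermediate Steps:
$E{\left(d,F \right)} = 2 F$
$p{\left(24,43 \right)} E{\left(-3,4 \right)} = - 32 \cdot 2 \cdot 4 = \left(-32\right) 8 = -256$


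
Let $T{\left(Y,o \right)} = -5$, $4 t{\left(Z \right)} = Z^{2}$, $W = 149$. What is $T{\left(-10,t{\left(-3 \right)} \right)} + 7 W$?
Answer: $1038$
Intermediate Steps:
$t{\left(Z \right)} = \frac{Z^{2}}{4}$
$T{\left(-10,t{\left(-3 \right)} \right)} + 7 W = -5 + 7 \cdot 149 = -5 + 1043 = 1038$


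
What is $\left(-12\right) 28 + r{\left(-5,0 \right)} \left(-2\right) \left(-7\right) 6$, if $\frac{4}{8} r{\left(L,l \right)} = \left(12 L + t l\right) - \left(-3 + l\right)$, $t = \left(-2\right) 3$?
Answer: $-9912$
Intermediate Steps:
$t = -6$
$r{\left(L,l \right)} = 6 - 14 l + 24 L$ ($r{\left(L,l \right)} = 2 \left(\left(12 L - 6 l\right) - \left(-3 + l\right)\right) = 2 \left(\left(- 6 l + 12 L\right) - \left(-3 + l\right)\right) = 2 \left(3 - 7 l + 12 L\right) = 6 - 14 l + 24 L$)
$\left(-12\right) 28 + r{\left(-5,0 \right)} \left(-2\right) \left(-7\right) 6 = \left(-12\right) 28 + \left(6 - 0 + 24 \left(-5\right)\right) \left(-2\right) \left(-7\right) 6 = -336 + \left(6 + 0 - 120\right) 14 \cdot 6 = -336 - 9576 = -9912$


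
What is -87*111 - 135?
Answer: -9792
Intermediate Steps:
-87*111 - 135 = -9657 - 135 = -9792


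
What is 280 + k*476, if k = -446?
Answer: -212016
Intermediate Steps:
280 + k*476 = 280 - 446*476 = 280 - 212296 = -212016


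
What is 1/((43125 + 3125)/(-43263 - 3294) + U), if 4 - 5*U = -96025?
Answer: 232785/4470590903 ≈ 5.2070e-5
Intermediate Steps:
U = 96029/5 (U = 4/5 - 1/5*(-96025) = 4/5 + 19205 = 96029/5 ≈ 19206.)
1/((43125 + 3125)/(-43263 - 3294) + U) = 1/((43125 + 3125)/(-43263 - 3294) + 96029/5) = 1/(46250/(-46557) + 96029/5) = 1/(46250*(-1/46557) + 96029/5) = 1/(-46250/46557 + 96029/5) = 1/(4470590903/232785) = 232785/4470590903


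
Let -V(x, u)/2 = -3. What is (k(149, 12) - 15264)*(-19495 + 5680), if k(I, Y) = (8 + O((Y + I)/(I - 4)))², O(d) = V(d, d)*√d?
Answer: 6073637652/29 - 265248*√23345/29 ≈ 2.0804e+8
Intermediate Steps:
V(x, u) = 6 (V(x, u) = -2*(-3) = 6)
O(d) = 6*√d
k(I, Y) = (8 + 6*√((I + Y)/(-4 + I)))² (k(I, Y) = (8 + 6*√((Y + I)/(I - 4)))² = (8 + 6*√((I + Y)/(-4 + I)))²)
(k(149, 12) - 15264)*(-19495 + 5680) = (4*(4 + 3*√((149 + 12)/(-4 + 149)))² - 15264)*(-19495 + 5680) = (4*(4 + 3*√(161/145))² - 15264)*(-13815) = (4*(4 + 3*(√23345/145))² - 15264)*(-13815) = (4*(4 + 3*√23345/145)² - 15264)*(-13815) = (-15264 + 4*(4 + 3*√23345/145)²)*(-13815) = 210872160 - 55260*(4 + 3*√23345/145)²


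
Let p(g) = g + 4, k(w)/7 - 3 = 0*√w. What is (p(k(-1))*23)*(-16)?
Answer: -9200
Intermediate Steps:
k(w) = 21 (k(w) = 21 + 7*(0*√w) = 21 + 7*0 = 21 + 0 = 21)
p(g) = 4 + g
(p(k(-1))*23)*(-16) = ((4 + 21)*23)*(-16) = (25*23)*(-16) = 575*(-16) = -9200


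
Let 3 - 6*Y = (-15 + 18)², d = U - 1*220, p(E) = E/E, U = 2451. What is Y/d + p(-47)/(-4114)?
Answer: -6345/9178334 ≈ -0.00069130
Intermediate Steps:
p(E) = 1
d = 2231 (d = 2451 - 1*220 = 2451 - 220 = 2231)
Y = -1 (Y = ½ - (-15 + 18)²/6 = ½ - ⅙*3² = ½ - ⅙*9 = ½ - 3/2 = -1)
Y/d + p(-47)/(-4114) = -1/2231 + 1/(-4114) = -1*1/2231 + 1*(-1/4114) = -1/2231 - 1/4114 = -6345/9178334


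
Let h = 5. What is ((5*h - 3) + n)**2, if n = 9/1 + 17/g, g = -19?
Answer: 327184/361 ≈ 906.33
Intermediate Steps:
n = 154/19 (n = 9/1 + 17/(-19) = 9*1 + 17*(-1/19) = 9 - 17/19 = 154/19 ≈ 8.1053)
((5*h - 3) + n)**2 = ((5*5 - 3) + 154/19)**2 = ((25 - 3) + 154/19)**2 = (22 + 154/19)**2 = (572/19)**2 = 327184/361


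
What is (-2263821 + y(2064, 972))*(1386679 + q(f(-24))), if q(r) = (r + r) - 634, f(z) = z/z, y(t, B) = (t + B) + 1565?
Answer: -3131385103340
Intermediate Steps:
y(t, B) = 1565 + B + t (y(t, B) = (B + t) + 1565 = 1565 + B + t)
f(z) = 1
q(r) = -634 + 2*r (q(r) = 2*r - 634 = -634 + 2*r)
(-2263821 + y(2064, 972))*(1386679 + q(f(-24))) = (-2263821 + (1565 + 972 + 2064))*(1386679 + (-634 + 2*1)) = (-2263821 + 4601)*(1386679 + (-634 + 2)) = -2259220*(1386679 - 632) = -2259220*1386047 = -3131385103340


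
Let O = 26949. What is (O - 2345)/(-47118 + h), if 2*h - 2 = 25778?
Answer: -6151/8557 ≈ -0.71883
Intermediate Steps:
h = 12890 (h = 1 + (1/2)*25778 = 1 + 12889 = 12890)
(O - 2345)/(-47118 + h) = (26949 - 2345)/(-47118 + 12890) = 24604/(-34228) = 24604*(-1/34228) = -6151/8557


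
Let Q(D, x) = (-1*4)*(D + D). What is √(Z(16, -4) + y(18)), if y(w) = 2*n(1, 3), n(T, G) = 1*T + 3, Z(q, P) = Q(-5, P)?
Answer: 4*√3 ≈ 6.9282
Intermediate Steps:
Q(D, x) = -8*D
Z(q, P) = 40 (Z(q, P) = -8*(-5) = 40)
n(T, G) = 3 + T (n(T, G) = T + 3 = 3 + T)
y(w) = 8 (y(w) = 2*(3 + 1) = 2*4 = 8)
√(Z(16, -4) + y(18)) = √(40 + 8) = √48 = 4*√3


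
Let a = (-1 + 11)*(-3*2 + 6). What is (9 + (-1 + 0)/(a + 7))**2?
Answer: 3844/49 ≈ 78.449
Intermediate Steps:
a = 0 (a = 10*(-6 + 6) = 10*0 = 0)
(9 + (-1 + 0)/(a + 7))**2 = (9 + (-1 + 0)/(0 + 7))**2 = (9 - 1/7)**2 = (62/7)**2 = 3844/49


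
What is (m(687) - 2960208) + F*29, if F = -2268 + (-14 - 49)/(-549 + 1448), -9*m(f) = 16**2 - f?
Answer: -844235626/279 ≈ -3.0259e+6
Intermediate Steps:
m(f) = -256/9 + f/9 (m(f) = -(16**2 - f)/9 = -(256 - f)/9 = -256/9 + f/9)
F = -2038995/899 (F = -2268 - 63/899 = -2038995/899 ≈ -2268.1)
(m(687) - 2960208) + F*29 = ((-256/9 + (1/9)*687) - 2960208) - 2038995/899*29 = ((-256/9 + 229/3) - 2960208) - 2038995/31 = (431/9 - 2960208) - 2038995/31 = -26641441/9 - 2038995/31 = -844235626/279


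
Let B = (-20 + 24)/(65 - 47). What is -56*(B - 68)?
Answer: 34160/9 ≈ 3795.6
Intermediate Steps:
B = 2/9 (B = 4/18 = 4*(1/18) = 2/9 ≈ 0.22222)
-56*(B - 68) = -56*(2/9 - 68) = -56*(-610/9) = 34160/9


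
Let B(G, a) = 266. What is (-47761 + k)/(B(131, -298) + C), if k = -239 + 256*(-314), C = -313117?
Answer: 7552/18403 ≈ 0.41037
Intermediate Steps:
k = -80623 (k = -239 - 80384 = -80623)
(-47761 + k)/(B(131, -298) + C) = (-47761 - 80623)/(266 - 313117) = -128384/(-312851) = -128384*(-1/312851) = 7552/18403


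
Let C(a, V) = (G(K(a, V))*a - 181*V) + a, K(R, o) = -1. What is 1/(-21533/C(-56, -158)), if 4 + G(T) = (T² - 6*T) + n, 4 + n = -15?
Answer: -29438/21533 ≈ -1.3671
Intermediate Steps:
n = -19 (n = -4 - 15 = -19)
G(T) = -23 + T² - 6*T (G(T) = -4 + ((T² - 6*T) - 19) = -4 + (-19 + T² - 6*T) = -23 + T² - 6*T)
C(a, V) = -181*V - 15*a (C(a, V) = ((-23 + (-1)² - 6*(-1))*a - 181*V) + a = ((-23 + 1 + 6)*a - 181*V) + a = (-16*a - 181*V) + a = (-181*V - 16*a) + a = -181*V - 15*a)
1/(-21533/C(-56, -158)) = 1/(-21533/(-181*(-158) - 15*(-56))) = 1/(-21533/(28598 + 840)) = 1/(-21533/29438) = -29438/21533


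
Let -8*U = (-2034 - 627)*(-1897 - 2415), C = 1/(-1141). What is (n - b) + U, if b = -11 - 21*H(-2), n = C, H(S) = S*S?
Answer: -1636403945/1141 ≈ -1.4342e+6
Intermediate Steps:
H(S) = S**2
C = -1/1141 ≈ -0.00087642
n = -1/1141 ≈ -0.00087642
b = -95 (b = -11 - 21*(-2)**2 = -11 - 21*4 = -11 - 84 = -95)
U = -1434279 (U = -(-2034 - 627)*(-1897 - 2415)/8 = -(-2661)*(-4312)/8 = -1/8*11474232 = -1434279)
(n - b) + U = (-1/1141 - 1*(-95)) - 1434279 = (-1/1141 + 95) - 1434279 = 108394/1141 - 1434279 = -1636403945/1141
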